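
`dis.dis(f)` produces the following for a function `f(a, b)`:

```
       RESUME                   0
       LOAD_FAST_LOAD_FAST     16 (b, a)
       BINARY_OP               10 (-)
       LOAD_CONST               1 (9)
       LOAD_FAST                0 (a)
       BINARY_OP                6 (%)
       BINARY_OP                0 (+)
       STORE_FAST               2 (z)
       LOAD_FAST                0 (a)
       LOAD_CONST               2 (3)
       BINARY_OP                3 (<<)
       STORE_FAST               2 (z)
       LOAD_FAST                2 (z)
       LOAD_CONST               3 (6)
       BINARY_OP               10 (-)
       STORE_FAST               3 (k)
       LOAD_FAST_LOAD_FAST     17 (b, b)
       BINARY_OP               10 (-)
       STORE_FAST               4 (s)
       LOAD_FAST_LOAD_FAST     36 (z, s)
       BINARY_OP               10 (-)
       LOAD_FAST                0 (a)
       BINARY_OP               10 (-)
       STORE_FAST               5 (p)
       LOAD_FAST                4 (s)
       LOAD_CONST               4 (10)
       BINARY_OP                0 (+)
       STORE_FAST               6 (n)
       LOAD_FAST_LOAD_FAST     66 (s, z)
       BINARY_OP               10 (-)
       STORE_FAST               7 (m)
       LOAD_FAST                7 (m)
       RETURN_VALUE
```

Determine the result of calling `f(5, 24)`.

LOAD_FAST_LOAD_FAST b,a → push 24,5. Stack: [24, 5]
BINARY_OP - → 24 - 5 = 19. Stack: [19]
LOAD_CONST → push 9. Stack: [19, 9]
LOAD_FAST a → push 5. Stack: [19, 9, 5]
BINARY_OP % → 9 % 5 = 4. Stack: [19, 4]
BINARY_OP + → 19 + 4 = 23. Stack: [23]
STORE_FAST z → z=23. Stack: []
LOAD_FAST a → push 5. Stack: [5]
LOAD_CONST → push 3. Stack: [5, 3]
BINARY_OP << → 5 << 3 = 40. Stack: [40]
STORE_FAST z → z=40. Stack: []
LOAD_FAST z → push 40. Stack: [40]
LOAD_CONST → push 6. Stack: [40, 6]
BINARY_OP - → 40 - 6 = 34. Stack: [34]
STORE_FAST k → k=34. Stack: []
LOAD_FAST_LOAD_FAST b,b → push 24,24. Stack: [24, 24]
BINARY_OP - → 24 - 24 = 0. Stack: [0]
STORE_FAST s → s=0. Stack: []
LOAD_FAST_LOAD_FAST z,s → push 40,0. Stack: [40, 0]
BINARY_OP - → 40 - 0 = 40. Stack: [40]
LOAD_FAST a → push 5. Stack: [40, 5]
BINARY_OP - → 40 - 5 = 35. Stack: [35]
STORE_FAST p → p=35. Stack: []
LOAD_FAST s → push 0. Stack: [0]
LOAD_CONST → push 10. Stack: [0, 10]
BINARY_OP + → 0 + 10 = 10. Stack: [10]
STORE_FAST n → n=10. Stack: []
LOAD_FAST_LOAD_FAST s,z → push 0,40. Stack: [0, 40]
BINARY_OP - → 0 - 40 = -40. Stack: [-40]
STORE_FAST m → m=-40. Stack: []
LOAD_FAST m → push -40. Stack: [-40]
RETURN_VALUE → return -40.

-40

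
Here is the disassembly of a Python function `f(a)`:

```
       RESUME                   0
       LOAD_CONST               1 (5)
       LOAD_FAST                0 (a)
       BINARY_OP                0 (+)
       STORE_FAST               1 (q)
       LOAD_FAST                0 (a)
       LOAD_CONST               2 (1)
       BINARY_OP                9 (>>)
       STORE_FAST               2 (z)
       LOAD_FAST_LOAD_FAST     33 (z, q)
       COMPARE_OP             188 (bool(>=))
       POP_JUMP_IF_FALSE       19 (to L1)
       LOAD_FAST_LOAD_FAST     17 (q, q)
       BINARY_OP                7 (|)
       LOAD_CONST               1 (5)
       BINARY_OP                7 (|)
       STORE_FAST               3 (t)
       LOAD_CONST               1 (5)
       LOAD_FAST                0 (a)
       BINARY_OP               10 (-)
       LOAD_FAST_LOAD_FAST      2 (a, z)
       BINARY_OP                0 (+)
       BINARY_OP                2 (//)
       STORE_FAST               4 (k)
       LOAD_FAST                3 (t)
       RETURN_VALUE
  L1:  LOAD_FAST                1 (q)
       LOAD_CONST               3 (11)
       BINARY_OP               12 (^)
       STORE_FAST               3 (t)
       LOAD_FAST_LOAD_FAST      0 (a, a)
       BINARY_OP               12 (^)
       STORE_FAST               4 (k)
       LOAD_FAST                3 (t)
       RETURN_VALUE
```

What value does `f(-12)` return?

LOAD_CONST → push 5. Stack: [5]
LOAD_FAST a → push -12. Stack: [5, -12]
BINARY_OP + → 5 + -12 = -7. Stack: [-7]
STORE_FAST q → q=-7. Stack: []
LOAD_FAST a → push -12. Stack: [-12]
LOAD_CONST → push 1. Stack: [-12, 1]
BINARY_OP >> → -12 >> 1 = -6. Stack: [-6]
STORE_FAST z → z=-6. Stack: []
LOAD_FAST_LOAD_FAST z,q → push -6,-7. Stack: [-6, -7]
COMPARE_OP bool(>=) → -6 vs -7 = True. Stack: [True]
POP_JUMP_IF_FALSE → pop True; no jump. Stack: []
LOAD_FAST_LOAD_FAST q,q → push -7,-7. Stack: [-7, -7]
BINARY_OP | → -7 | -7 = -7. Stack: [-7]
LOAD_CONST → push 5. Stack: [-7, 5]
BINARY_OP | → -7 | 5 = -3. Stack: [-3]
STORE_FAST t → t=-3. Stack: []
LOAD_CONST → push 5. Stack: [5]
LOAD_FAST a → push -12. Stack: [5, -12]
BINARY_OP - → 5 - -12 = 17. Stack: [17]
LOAD_FAST_LOAD_FAST a,z → push -12,-6. Stack: [17, -12, -6]
BINARY_OP + → -12 + -6 = -18. Stack: [17, -18]
BINARY_OP // → 17 // -18 = -1. Stack: [-1]
STORE_FAST k → k=-1. Stack: []
LOAD_FAST t → push -3. Stack: [-3]
RETURN_VALUE → return -3.

-3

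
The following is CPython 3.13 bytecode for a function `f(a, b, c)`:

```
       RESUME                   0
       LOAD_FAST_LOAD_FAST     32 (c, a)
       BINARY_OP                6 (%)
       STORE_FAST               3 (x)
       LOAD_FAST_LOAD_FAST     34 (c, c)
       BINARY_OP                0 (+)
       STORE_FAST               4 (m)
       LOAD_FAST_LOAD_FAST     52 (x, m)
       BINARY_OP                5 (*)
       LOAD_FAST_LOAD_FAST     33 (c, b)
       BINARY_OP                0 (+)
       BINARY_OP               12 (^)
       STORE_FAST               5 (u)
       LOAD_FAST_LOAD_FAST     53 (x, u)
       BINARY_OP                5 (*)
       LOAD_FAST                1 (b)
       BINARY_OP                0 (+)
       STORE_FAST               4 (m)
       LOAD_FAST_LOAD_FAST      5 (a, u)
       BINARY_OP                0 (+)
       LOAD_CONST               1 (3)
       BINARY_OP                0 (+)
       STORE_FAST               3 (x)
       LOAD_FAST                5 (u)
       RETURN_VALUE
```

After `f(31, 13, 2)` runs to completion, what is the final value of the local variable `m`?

27

LOAD_FAST_LOAD_FAST c,a → push 2,31. Stack: [2, 31]
BINARY_OP % → 2 % 31 = 2. Stack: [2]
STORE_FAST x → x=2. Stack: []
LOAD_FAST_LOAD_FAST c,c → push 2,2. Stack: [2, 2]
BINARY_OP + → 2 + 2 = 4. Stack: [4]
STORE_FAST m → m=4. Stack: []
LOAD_FAST_LOAD_FAST x,m → push 2,4. Stack: [2, 4]
BINARY_OP * → 2 * 4 = 8. Stack: [8]
LOAD_FAST_LOAD_FAST c,b → push 2,13. Stack: [8, 2, 13]
BINARY_OP + → 2 + 13 = 15. Stack: [8, 15]
BINARY_OP ^ → 8 ^ 15 = 7. Stack: [7]
STORE_FAST u → u=7. Stack: []
LOAD_FAST_LOAD_FAST x,u → push 2,7. Stack: [2, 7]
BINARY_OP * → 2 * 7 = 14. Stack: [14]
LOAD_FAST b → push 13. Stack: [14, 13]
BINARY_OP + → 14 + 13 = 27. Stack: [27]
STORE_FAST m → m=27. Stack: []
LOAD_FAST_LOAD_FAST a,u → push 31,7. Stack: [31, 7]
BINARY_OP + → 31 + 7 = 38. Stack: [38]
LOAD_CONST → push 3. Stack: [38, 3]
BINARY_OP + → 38 + 3 = 41. Stack: [41]
STORE_FAST x → x=41. Stack: []
LOAD_FAST u → push 7. Stack: [7]
RETURN_VALUE → return 7.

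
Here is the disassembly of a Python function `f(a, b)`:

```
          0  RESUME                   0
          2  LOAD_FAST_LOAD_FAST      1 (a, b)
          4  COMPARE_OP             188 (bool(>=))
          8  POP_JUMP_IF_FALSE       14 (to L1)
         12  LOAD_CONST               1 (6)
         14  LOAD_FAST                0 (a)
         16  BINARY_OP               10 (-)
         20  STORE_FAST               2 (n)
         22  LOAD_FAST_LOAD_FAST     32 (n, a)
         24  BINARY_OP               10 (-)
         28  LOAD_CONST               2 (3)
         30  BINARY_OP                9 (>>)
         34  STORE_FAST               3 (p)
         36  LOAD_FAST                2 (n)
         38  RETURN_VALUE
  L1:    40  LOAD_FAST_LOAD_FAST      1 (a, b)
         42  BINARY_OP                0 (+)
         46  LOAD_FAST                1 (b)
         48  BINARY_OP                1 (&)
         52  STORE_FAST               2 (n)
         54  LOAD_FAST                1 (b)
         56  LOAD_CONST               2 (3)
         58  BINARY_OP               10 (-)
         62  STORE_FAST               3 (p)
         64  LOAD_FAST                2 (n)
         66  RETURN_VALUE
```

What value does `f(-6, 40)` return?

32

LOAD_FAST_LOAD_FAST a,b → push -6,40. Stack: [-6, 40]
COMPARE_OP bool(>=) → -6 vs 40 = False. Stack: [False]
POP_JUMP_IF_FALSE → pop False; jump. Stack: []
LOAD_FAST_LOAD_FAST a,b → push -6,40. Stack: [-6, 40]
BINARY_OP + → -6 + 40 = 34. Stack: [34]
LOAD_FAST b → push 40. Stack: [34, 40]
BINARY_OP & → 34 & 40 = 32. Stack: [32]
STORE_FAST n → n=32. Stack: []
LOAD_FAST b → push 40. Stack: [40]
LOAD_CONST → push 3. Stack: [40, 3]
BINARY_OP - → 40 - 3 = 37. Stack: [37]
STORE_FAST p → p=37. Stack: []
LOAD_FAST n → push 32. Stack: [32]
RETURN_VALUE → return 32.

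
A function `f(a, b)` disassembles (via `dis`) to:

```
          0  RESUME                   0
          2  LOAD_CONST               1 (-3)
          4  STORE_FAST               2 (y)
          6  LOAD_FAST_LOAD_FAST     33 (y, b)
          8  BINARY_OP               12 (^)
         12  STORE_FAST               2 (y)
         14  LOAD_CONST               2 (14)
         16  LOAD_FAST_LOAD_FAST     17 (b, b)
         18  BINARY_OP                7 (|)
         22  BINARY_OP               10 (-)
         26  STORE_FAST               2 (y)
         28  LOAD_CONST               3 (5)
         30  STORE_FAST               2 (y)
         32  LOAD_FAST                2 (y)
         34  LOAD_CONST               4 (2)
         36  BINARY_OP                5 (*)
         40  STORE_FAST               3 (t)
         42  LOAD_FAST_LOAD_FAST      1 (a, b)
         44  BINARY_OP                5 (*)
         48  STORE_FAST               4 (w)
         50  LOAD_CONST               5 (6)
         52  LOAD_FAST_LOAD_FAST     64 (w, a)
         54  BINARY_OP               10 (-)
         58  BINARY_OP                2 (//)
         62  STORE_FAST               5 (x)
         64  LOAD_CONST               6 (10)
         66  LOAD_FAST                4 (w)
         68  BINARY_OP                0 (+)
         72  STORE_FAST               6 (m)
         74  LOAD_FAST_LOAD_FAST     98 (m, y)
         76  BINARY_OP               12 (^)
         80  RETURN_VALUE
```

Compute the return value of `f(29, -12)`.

LOAD_CONST → push -3. Stack: [-3]
STORE_FAST y → y=-3. Stack: []
LOAD_FAST_LOAD_FAST y,b → push -3,-12. Stack: [-3, -12]
BINARY_OP ^ → -3 ^ -12 = 9. Stack: [9]
STORE_FAST y → y=9. Stack: []
LOAD_CONST → push 14. Stack: [14]
LOAD_FAST_LOAD_FAST b,b → push -12,-12. Stack: [14, -12, -12]
BINARY_OP | → -12 | -12 = -12. Stack: [14, -12]
BINARY_OP - → 14 - -12 = 26. Stack: [26]
STORE_FAST y → y=26. Stack: []
LOAD_CONST → push 5. Stack: [5]
STORE_FAST y → y=5. Stack: []
LOAD_FAST y → push 5. Stack: [5]
LOAD_CONST → push 2. Stack: [5, 2]
BINARY_OP * → 5 * 2 = 10. Stack: [10]
STORE_FAST t → t=10. Stack: []
LOAD_FAST_LOAD_FAST a,b → push 29,-12. Stack: [29, -12]
BINARY_OP * → 29 * -12 = -348. Stack: [-348]
STORE_FAST w → w=-348. Stack: []
LOAD_CONST → push 6. Stack: [6]
LOAD_FAST_LOAD_FAST w,a → push -348,29. Stack: [6, -348, 29]
BINARY_OP - → -348 - 29 = -377. Stack: [6, -377]
BINARY_OP // → 6 // -377 = -1. Stack: [-1]
STORE_FAST x → x=-1. Stack: []
LOAD_CONST → push 10. Stack: [10]
LOAD_FAST w → push -348. Stack: [10, -348]
BINARY_OP + → 10 + -348 = -338. Stack: [-338]
STORE_FAST m → m=-338. Stack: []
LOAD_FAST_LOAD_FAST m,y → push -338,5. Stack: [-338, 5]
BINARY_OP ^ → -338 ^ 5 = -341. Stack: [-341]
RETURN_VALUE → return -341.

-341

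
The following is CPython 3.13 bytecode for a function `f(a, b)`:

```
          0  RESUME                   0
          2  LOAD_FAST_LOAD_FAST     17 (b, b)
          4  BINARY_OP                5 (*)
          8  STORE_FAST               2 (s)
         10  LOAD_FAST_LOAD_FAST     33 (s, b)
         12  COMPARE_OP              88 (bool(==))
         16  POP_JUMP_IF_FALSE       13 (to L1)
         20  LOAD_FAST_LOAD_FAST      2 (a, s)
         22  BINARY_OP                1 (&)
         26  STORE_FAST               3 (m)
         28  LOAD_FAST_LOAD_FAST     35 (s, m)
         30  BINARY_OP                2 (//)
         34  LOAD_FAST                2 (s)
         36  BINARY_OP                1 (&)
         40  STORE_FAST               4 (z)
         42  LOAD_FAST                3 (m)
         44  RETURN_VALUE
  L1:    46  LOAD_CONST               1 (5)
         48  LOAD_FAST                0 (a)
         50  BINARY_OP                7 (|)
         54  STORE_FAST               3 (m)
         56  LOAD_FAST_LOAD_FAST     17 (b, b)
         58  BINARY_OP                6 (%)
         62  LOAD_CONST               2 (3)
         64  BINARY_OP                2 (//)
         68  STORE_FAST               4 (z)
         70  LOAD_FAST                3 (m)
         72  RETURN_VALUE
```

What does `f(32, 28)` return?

37

LOAD_FAST_LOAD_FAST b,b → push 28,28. Stack: [28, 28]
BINARY_OP * → 28 * 28 = 784. Stack: [784]
STORE_FAST s → s=784. Stack: []
LOAD_FAST_LOAD_FAST s,b → push 784,28. Stack: [784, 28]
COMPARE_OP bool(==) → 784 vs 28 = False. Stack: [False]
POP_JUMP_IF_FALSE → pop False; jump. Stack: []
LOAD_CONST → push 5. Stack: [5]
LOAD_FAST a → push 32. Stack: [5, 32]
BINARY_OP | → 5 | 32 = 37. Stack: [37]
STORE_FAST m → m=37. Stack: []
LOAD_FAST_LOAD_FAST b,b → push 28,28. Stack: [28, 28]
BINARY_OP % → 28 % 28 = 0. Stack: [0]
LOAD_CONST → push 3. Stack: [0, 3]
BINARY_OP // → 0 // 3 = 0. Stack: [0]
STORE_FAST z → z=0. Stack: []
LOAD_FAST m → push 37. Stack: [37]
RETURN_VALUE → return 37.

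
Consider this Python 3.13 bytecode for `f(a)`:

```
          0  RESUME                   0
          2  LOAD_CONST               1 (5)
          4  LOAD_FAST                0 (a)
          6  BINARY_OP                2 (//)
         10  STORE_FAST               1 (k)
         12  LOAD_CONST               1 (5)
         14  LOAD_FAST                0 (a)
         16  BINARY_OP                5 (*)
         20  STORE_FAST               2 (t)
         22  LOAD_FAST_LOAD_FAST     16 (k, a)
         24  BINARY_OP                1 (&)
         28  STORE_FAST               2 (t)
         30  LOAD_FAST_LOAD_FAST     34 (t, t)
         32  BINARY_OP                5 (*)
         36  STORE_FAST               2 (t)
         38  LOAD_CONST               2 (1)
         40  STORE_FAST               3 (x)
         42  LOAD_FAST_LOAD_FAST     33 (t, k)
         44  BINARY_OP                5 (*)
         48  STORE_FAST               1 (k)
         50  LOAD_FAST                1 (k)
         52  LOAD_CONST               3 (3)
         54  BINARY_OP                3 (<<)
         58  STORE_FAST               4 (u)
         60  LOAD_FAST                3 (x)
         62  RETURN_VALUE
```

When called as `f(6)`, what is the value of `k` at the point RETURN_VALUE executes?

LOAD_CONST → push 5. Stack: [5]
LOAD_FAST a → push 6. Stack: [5, 6]
BINARY_OP // → 5 // 6 = 0. Stack: [0]
STORE_FAST k → k=0. Stack: []
LOAD_CONST → push 5. Stack: [5]
LOAD_FAST a → push 6. Stack: [5, 6]
BINARY_OP * → 5 * 6 = 30. Stack: [30]
STORE_FAST t → t=30. Stack: []
LOAD_FAST_LOAD_FAST k,a → push 0,6. Stack: [0, 6]
BINARY_OP & → 0 & 6 = 0. Stack: [0]
STORE_FAST t → t=0. Stack: []
LOAD_FAST_LOAD_FAST t,t → push 0,0. Stack: [0, 0]
BINARY_OP * → 0 * 0 = 0. Stack: [0]
STORE_FAST t → t=0. Stack: []
LOAD_CONST → push 1. Stack: [1]
STORE_FAST x → x=1. Stack: []
LOAD_FAST_LOAD_FAST t,k → push 0,0. Stack: [0, 0]
BINARY_OP * → 0 * 0 = 0. Stack: [0]
STORE_FAST k → k=0. Stack: []
LOAD_FAST k → push 0. Stack: [0]
LOAD_CONST → push 3. Stack: [0, 3]
BINARY_OP << → 0 << 3 = 0. Stack: [0]
STORE_FAST u → u=0. Stack: []
LOAD_FAST x → push 1. Stack: [1]
RETURN_VALUE → return 1.

0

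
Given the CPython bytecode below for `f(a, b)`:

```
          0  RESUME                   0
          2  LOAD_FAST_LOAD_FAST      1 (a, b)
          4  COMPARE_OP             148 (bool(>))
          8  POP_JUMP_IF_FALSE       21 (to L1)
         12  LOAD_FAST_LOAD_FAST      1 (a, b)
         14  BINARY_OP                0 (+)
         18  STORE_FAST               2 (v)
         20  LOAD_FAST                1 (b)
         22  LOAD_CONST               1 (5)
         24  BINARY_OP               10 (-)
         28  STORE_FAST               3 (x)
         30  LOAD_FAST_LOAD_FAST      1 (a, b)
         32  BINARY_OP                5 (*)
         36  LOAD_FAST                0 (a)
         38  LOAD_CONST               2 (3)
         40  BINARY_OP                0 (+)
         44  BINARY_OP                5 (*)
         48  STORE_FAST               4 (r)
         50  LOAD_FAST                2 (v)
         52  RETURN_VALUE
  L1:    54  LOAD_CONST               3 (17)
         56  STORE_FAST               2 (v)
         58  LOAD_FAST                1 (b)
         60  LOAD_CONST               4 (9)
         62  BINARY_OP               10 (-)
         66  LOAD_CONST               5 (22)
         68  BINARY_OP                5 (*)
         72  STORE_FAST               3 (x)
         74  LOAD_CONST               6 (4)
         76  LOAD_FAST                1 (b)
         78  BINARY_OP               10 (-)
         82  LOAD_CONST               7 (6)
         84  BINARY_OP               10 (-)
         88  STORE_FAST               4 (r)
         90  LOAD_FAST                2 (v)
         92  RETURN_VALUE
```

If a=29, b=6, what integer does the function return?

35

LOAD_FAST_LOAD_FAST a,b → push 29,6. Stack: [29, 6]
COMPARE_OP bool(>) → 29 vs 6 = True. Stack: [True]
POP_JUMP_IF_FALSE → pop True; no jump. Stack: []
LOAD_FAST_LOAD_FAST a,b → push 29,6. Stack: [29, 6]
BINARY_OP + → 29 + 6 = 35. Stack: [35]
STORE_FAST v → v=35. Stack: []
LOAD_FAST b → push 6. Stack: [6]
LOAD_CONST → push 5. Stack: [6, 5]
BINARY_OP - → 6 - 5 = 1. Stack: [1]
STORE_FAST x → x=1. Stack: []
LOAD_FAST_LOAD_FAST a,b → push 29,6. Stack: [29, 6]
BINARY_OP * → 29 * 6 = 174. Stack: [174]
LOAD_FAST a → push 29. Stack: [174, 29]
LOAD_CONST → push 3. Stack: [174, 29, 3]
BINARY_OP + → 29 + 3 = 32. Stack: [174, 32]
BINARY_OP * → 174 * 32 = 5568. Stack: [5568]
STORE_FAST r → r=5568. Stack: []
LOAD_FAST v → push 35. Stack: [35]
RETURN_VALUE → return 35.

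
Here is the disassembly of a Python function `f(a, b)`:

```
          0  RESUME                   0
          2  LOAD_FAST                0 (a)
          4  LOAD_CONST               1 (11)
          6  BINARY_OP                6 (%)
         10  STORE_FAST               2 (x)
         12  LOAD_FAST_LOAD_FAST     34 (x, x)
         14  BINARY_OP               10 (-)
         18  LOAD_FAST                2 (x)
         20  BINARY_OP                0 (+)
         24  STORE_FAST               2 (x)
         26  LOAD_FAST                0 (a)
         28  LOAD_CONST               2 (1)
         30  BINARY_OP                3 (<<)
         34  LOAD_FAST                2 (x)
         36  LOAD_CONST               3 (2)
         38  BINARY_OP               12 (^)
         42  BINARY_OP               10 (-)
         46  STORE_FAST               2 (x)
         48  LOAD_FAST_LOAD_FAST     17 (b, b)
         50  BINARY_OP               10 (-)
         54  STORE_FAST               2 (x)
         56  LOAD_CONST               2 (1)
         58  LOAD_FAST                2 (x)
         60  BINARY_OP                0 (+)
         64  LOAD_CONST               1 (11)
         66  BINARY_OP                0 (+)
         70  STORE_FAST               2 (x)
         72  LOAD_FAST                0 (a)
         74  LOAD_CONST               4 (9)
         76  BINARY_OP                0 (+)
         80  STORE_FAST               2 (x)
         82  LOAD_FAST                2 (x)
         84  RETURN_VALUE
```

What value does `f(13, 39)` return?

22

LOAD_FAST a → push 13. Stack: [13]
LOAD_CONST → push 11. Stack: [13, 11]
BINARY_OP % → 13 % 11 = 2. Stack: [2]
STORE_FAST x → x=2. Stack: []
LOAD_FAST_LOAD_FAST x,x → push 2,2. Stack: [2, 2]
BINARY_OP - → 2 - 2 = 0. Stack: [0]
LOAD_FAST x → push 2. Stack: [0, 2]
BINARY_OP + → 0 + 2 = 2. Stack: [2]
STORE_FAST x → x=2. Stack: []
LOAD_FAST a → push 13. Stack: [13]
LOAD_CONST → push 1. Stack: [13, 1]
BINARY_OP << → 13 << 1 = 26. Stack: [26]
LOAD_FAST x → push 2. Stack: [26, 2]
LOAD_CONST → push 2. Stack: [26, 2, 2]
BINARY_OP ^ → 2 ^ 2 = 0. Stack: [26, 0]
BINARY_OP - → 26 - 0 = 26. Stack: [26]
STORE_FAST x → x=26. Stack: []
LOAD_FAST_LOAD_FAST b,b → push 39,39. Stack: [39, 39]
BINARY_OP - → 39 - 39 = 0. Stack: [0]
STORE_FAST x → x=0. Stack: []
LOAD_CONST → push 1. Stack: [1]
LOAD_FAST x → push 0. Stack: [1, 0]
BINARY_OP + → 1 + 0 = 1. Stack: [1]
LOAD_CONST → push 11. Stack: [1, 11]
BINARY_OP + → 1 + 11 = 12. Stack: [12]
STORE_FAST x → x=12. Stack: []
LOAD_FAST a → push 13. Stack: [13]
LOAD_CONST → push 9. Stack: [13, 9]
BINARY_OP + → 13 + 9 = 22. Stack: [22]
STORE_FAST x → x=22. Stack: []
LOAD_FAST x → push 22. Stack: [22]
RETURN_VALUE → return 22.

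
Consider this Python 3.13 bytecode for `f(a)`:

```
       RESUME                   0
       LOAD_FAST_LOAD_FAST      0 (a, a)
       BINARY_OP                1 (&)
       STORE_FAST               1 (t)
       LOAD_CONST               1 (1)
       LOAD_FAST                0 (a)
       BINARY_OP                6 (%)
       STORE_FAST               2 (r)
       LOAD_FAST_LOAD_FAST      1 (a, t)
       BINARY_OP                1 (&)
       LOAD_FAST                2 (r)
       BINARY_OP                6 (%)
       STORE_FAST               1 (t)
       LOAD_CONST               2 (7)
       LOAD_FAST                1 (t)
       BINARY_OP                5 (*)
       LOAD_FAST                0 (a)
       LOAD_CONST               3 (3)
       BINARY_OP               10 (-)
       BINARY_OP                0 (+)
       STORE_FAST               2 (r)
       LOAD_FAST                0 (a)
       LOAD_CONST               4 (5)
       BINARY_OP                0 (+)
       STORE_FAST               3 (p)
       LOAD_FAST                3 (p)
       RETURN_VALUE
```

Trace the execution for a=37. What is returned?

LOAD_FAST_LOAD_FAST a,a → push 37,37. Stack: [37, 37]
BINARY_OP & → 37 & 37 = 37. Stack: [37]
STORE_FAST t → t=37. Stack: []
LOAD_CONST → push 1. Stack: [1]
LOAD_FAST a → push 37. Stack: [1, 37]
BINARY_OP % → 1 % 37 = 1. Stack: [1]
STORE_FAST r → r=1. Stack: []
LOAD_FAST_LOAD_FAST a,t → push 37,37. Stack: [37, 37]
BINARY_OP & → 37 & 37 = 37. Stack: [37]
LOAD_FAST r → push 1. Stack: [37, 1]
BINARY_OP % → 37 % 1 = 0. Stack: [0]
STORE_FAST t → t=0. Stack: []
LOAD_CONST → push 7. Stack: [7]
LOAD_FAST t → push 0. Stack: [7, 0]
BINARY_OP * → 7 * 0 = 0. Stack: [0]
LOAD_FAST a → push 37. Stack: [0, 37]
LOAD_CONST → push 3. Stack: [0, 37, 3]
BINARY_OP - → 37 - 3 = 34. Stack: [0, 34]
BINARY_OP + → 0 + 34 = 34. Stack: [34]
STORE_FAST r → r=34. Stack: []
LOAD_FAST a → push 37. Stack: [37]
LOAD_CONST → push 5. Stack: [37, 5]
BINARY_OP + → 37 + 5 = 42. Stack: [42]
STORE_FAST p → p=42. Stack: []
LOAD_FAST p → push 42. Stack: [42]
RETURN_VALUE → return 42.

42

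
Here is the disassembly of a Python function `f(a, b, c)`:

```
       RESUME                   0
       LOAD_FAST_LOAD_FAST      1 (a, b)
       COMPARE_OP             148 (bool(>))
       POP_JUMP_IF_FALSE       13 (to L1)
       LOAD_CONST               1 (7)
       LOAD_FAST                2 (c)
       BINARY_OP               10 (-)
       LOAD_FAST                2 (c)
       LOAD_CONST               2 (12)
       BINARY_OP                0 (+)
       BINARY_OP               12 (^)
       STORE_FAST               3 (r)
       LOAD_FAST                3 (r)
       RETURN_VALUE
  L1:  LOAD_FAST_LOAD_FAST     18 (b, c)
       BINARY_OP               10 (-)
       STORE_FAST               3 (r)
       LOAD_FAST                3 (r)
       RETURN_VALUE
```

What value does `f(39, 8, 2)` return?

11

LOAD_FAST_LOAD_FAST a,b → push 39,8. Stack: [39, 8]
COMPARE_OP bool(>) → 39 vs 8 = True. Stack: [True]
POP_JUMP_IF_FALSE → pop True; no jump. Stack: []
LOAD_CONST → push 7. Stack: [7]
LOAD_FAST c → push 2. Stack: [7, 2]
BINARY_OP - → 7 - 2 = 5. Stack: [5]
LOAD_FAST c → push 2. Stack: [5, 2]
LOAD_CONST → push 12. Stack: [5, 2, 12]
BINARY_OP + → 2 + 12 = 14. Stack: [5, 14]
BINARY_OP ^ → 5 ^ 14 = 11. Stack: [11]
STORE_FAST r → r=11. Stack: []
LOAD_FAST r → push 11. Stack: [11]
RETURN_VALUE → return 11.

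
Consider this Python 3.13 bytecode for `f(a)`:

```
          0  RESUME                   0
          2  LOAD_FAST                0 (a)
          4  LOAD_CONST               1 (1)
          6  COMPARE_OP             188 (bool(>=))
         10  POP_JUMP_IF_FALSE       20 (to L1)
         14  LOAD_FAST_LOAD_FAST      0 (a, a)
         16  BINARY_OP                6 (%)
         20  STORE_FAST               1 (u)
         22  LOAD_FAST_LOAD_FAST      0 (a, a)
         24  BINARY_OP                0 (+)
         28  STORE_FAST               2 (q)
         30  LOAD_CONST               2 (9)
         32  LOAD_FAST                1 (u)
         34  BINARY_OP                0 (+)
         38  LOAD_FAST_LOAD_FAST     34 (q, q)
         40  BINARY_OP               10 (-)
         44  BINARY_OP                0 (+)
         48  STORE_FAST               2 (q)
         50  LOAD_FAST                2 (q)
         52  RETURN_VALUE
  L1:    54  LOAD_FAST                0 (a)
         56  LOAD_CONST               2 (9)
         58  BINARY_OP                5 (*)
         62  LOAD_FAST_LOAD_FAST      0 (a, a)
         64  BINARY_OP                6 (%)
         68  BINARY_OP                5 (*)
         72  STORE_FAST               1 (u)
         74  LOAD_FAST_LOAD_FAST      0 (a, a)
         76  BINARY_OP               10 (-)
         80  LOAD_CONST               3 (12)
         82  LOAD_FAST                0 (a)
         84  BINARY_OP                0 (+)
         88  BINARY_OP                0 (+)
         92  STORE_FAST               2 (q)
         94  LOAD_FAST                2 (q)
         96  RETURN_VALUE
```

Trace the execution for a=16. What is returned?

9

LOAD_FAST a → push 16. Stack: [16]
LOAD_CONST → push 1. Stack: [16, 1]
COMPARE_OP bool(>=) → 16 vs 1 = True. Stack: [True]
POP_JUMP_IF_FALSE → pop True; no jump. Stack: []
LOAD_FAST_LOAD_FAST a,a → push 16,16. Stack: [16, 16]
BINARY_OP % → 16 % 16 = 0. Stack: [0]
STORE_FAST u → u=0. Stack: []
LOAD_FAST_LOAD_FAST a,a → push 16,16. Stack: [16, 16]
BINARY_OP + → 16 + 16 = 32. Stack: [32]
STORE_FAST q → q=32. Stack: []
LOAD_CONST → push 9. Stack: [9]
LOAD_FAST u → push 0. Stack: [9, 0]
BINARY_OP + → 9 + 0 = 9. Stack: [9]
LOAD_FAST_LOAD_FAST q,q → push 32,32. Stack: [9, 32, 32]
BINARY_OP - → 32 - 32 = 0. Stack: [9, 0]
BINARY_OP + → 9 + 0 = 9. Stack: [9]
STORE_FAST q → q=9. Stack: []
LOAD_FAST q → push 9. Stack: [9]
RETURN_VALUE → return 9.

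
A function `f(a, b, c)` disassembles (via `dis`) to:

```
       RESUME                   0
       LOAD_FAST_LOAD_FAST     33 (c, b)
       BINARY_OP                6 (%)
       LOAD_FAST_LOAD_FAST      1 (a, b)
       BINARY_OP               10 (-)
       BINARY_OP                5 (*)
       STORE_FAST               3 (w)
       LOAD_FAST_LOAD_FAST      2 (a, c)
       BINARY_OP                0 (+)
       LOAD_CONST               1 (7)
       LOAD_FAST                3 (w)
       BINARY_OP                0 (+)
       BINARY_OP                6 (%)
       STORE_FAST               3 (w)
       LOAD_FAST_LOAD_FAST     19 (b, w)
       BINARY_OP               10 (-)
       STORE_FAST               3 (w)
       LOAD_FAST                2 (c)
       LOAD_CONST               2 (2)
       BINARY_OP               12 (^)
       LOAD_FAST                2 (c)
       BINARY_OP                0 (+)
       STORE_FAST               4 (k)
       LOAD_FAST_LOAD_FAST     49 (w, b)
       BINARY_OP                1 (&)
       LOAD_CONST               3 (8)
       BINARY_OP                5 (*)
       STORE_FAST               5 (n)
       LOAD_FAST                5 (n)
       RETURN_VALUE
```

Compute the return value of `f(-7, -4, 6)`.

LOAD_FAST_LOAD_FAST c,b → push 6,-4. Stack: [6, -4]
BINARY_OP % → 6 % -4 = -2. Stack: [-2]
LOAD_FAST_LOAD_FAST a,b → push -7,-4. Stack: [-2, -7, -4]
BINARY_OP - → -7 - -4 = -3. Stack: [-2, -3]
BINARY_OP * → -2 * -3 = 6. Stack: [6]
STORE_FAST w → w=6. Stack: []
LOAD_FAST_LOAD_FAST a,c → push -7,6. Stack: [-7, 6]
BINARY_OP + → -7 + 6 = -1. Stack: [-1]
LOAD_CONST → push 7. Stack: [-1, 7]
LOAD_FAST w → push 6. Stack: [-1, 7, 6]
BINARY_OP + → 7 + 6 = 13. Stack: [-1, 13]
BINARY_OP % → -1 % 13 = 12. Stack: [12]
STORE_FAST w → w=12. Stack: []
LOAD_FAST_LOAD_FAST b,w → push -4,12. Stack: [-4, 12]
BINARY_OP - → -4 - 12 = -16. Stack: [-16]
STORE_FAST w → w=-16. Stack: []
LOAD_FAST c → push 6. Stack: [6]
LOAD_CONST → push 2. Stack: [6, 2]
BINARY_OP ^ → 6 ^ 2 = 4. Stack: [4]
LOAD_FAST c → push 6. Stack: [4, 6]
BINARY_OP + → 4 + 6 = 10. Stack: [10]
STORE_FAST k → k=10. Stack: []
LOAD_FAST_LOAD_FAST w,b → push -16,-4. Stack: [-16, -4]
BINARY_OP & → -16 & -4 = -16. Stack: [-16]
LOAD_CONST → push 8. Stack: [-16, 8]
BINARY_OP * → -16 * 8 = -128. Stack: [-128]
STORE_FAST n → n=-128. Stack: []
LOAD_FAST n → push -128. Stack: [-128]
RETURN_VALUE → return -128.

-128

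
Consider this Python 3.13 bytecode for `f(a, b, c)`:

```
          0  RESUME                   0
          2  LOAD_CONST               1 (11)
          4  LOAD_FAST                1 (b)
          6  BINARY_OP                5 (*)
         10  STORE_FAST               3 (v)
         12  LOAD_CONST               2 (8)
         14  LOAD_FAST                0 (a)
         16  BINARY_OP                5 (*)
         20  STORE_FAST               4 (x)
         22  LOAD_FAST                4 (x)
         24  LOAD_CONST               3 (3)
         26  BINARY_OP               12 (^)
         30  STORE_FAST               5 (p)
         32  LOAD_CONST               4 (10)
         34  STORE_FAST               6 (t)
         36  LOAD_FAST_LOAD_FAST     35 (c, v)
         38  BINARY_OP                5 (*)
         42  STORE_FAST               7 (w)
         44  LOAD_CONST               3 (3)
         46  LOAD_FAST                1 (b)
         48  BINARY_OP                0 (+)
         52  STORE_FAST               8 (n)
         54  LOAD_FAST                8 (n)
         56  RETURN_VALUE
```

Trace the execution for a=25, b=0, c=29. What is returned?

3

LOAD_CONST → push 11. Stack: [11]
LOAD_FAST b → push 0. Stack: [11, 0]
BINARY_OP * → 11 * 0 = 0. Stack: [0]
STORE_FAST v → v=0. Stack: []
LOAD_CONST → push 8. Stack: [8]
LOAD_FAST a → push 25. Stack: [8, 25]
BINARY_OP * → 8 * 25 = 200. Stack: [200]
STORE_FAST x → x=200. Stack: []
LOAD_FAST x → push 200. Stack: [200]
LOAD_CONST → push 3. Stack: [200, 3]
BINARY_OP ^ → 200 ^ 3 = 203. Stack: [203]
STORE_FAST p → p=203. Stack: []
LOAD_CONST → push 10. Stack: [10]
STORE_FAST t → t=10. Stack: []
LOAD_FAST_LOAD_FAST c,v → push 29,0. Stack: [29, 0]
BINARY_OP * → 29 * 0 = 0. Stack: [0]
STORE_FAST w → w=0. Stack: []
LOAD_CONST → push 3. Stack: [3]
LOAD_FAST b → push 0. Stack: [3, 0]
BINARY_OP + → 3 + 0 = 3. Stack: [3]
STORE_FAST n → n=3. Stack: []
LOAD_FAST n → push 3. Stack: [3]
RETURN_VALUE → return 3.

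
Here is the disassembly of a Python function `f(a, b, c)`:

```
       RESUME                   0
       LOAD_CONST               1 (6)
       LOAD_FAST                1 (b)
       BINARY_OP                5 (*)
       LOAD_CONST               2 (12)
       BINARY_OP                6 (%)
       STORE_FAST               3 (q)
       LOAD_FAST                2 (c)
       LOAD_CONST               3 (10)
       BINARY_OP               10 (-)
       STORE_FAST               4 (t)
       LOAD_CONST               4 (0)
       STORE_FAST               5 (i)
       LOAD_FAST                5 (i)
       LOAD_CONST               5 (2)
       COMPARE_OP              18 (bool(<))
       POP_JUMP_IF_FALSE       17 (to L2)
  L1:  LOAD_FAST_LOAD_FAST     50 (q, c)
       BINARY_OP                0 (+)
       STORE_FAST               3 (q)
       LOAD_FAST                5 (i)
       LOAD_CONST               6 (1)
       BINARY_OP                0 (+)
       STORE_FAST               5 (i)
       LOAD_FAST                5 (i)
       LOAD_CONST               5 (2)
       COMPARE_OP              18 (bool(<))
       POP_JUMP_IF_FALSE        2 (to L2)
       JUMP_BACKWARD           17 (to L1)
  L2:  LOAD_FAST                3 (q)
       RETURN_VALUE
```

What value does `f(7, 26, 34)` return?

LOAD_CONST → push 6. Stack: [6]
LOAD_FAST b → push 26. Stack: [6, 26]
BINARY_OP * → 6 * 26 = 156. Stack: [156]
LOAD_CONST → push 12. Stack: [156, 12]
BINARY_OP % → 156 % 12 = 0. Stack: [0]
STORE_FAST q → q=0. Stack: []
LOAD_FAST c → push 34. Stack: [34]
LOAD_CONST → push 10. Stack: [34, 10]
BINARY_OP - → 34 - 10 = 24. Stack: [24]
STORE_FAST t → t=24. Stack: []
LOAD_CONST → push 0. Stack: [0]
STORE_FAST i → i=0. Stack: []
LOAD_FAST i → push 0. Stack: [0]
LOAD_CONST → push 2. Stack: [0, 2]
COMPARE_OP bool(<) → 0 vs 2 = True. Stack: [True]
POP_JUMP_IF_FALSE → pop True; no jump. Stack: []
LOAD_FAST_LOAD_FAST q,c → push 0,34. Stack: [0, 34]
BINARY_OP + → 0 + 34 = 34. Stack: [34]
STORE_FAST q → q=34. Stack: []
LOAD_FAST i → push 0. Stack: [0]
LOAD_CONST → push 1. Stack: [0, 1]
BINARY_OP + → 0 + 1 = 1. Stack: [1]
STORE_FAST i → i=1. Stack: []
LOAD_FAST i → push 1. Stack: [1]
LOAD_CONST → push 2. Stack: [1, 2]
COMPARE_OP bool(<) → 1 vs 2 = True. Stack: [True]
POP_JUMP_IF_FALSE → pop True; no jump. Stack: []
LOAD_FAST_LOAD_FAST q,c → push 34,34. Stack: [34, 34]
BINARY_OP + → 34 + 34 = 68. Stack: [68]
STORE_FAST q → q=68. Stack: []
LOAD_FAST i → push 1. Stack: [1]
LOAD_CONST → push 1. Stack: [1, 1]
BINARY_OP + → 1 + 1 = 2. Stack: [2]
STORE_FAST i → i=2. Stack: []
LOAD_FAST i → push 2. Stack: [2]
LOAD_CONST → push 2. Stack: [2, 2]
COMPARE_OP bool(<) → 2 vs 2 = False. Stack: [False]
POP_JUMP_IF_FALSE → pop False; jump. Stack: []
LOAD_FAST q → push 68. Stack: [68]
RETURN_VALUE → return 68.

68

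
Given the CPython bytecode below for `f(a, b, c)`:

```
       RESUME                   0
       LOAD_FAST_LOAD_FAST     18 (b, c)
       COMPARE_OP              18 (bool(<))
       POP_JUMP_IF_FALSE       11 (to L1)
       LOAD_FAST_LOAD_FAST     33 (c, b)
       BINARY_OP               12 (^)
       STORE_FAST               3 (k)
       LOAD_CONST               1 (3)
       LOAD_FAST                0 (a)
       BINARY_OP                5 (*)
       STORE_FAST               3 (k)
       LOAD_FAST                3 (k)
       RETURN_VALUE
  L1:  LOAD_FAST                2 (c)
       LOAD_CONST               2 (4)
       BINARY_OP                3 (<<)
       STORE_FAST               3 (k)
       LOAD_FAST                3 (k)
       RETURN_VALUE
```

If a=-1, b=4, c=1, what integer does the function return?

16

LOAD_FAST_LOAD_FAST b,c → push 4,1. Stack: [4, 1]
COMPARE_OP bool(<) → 4 vs 1 = False. Stack: [False]
POP_JUMP_IF_FALSE → pop False; jump. Stack: []
LOAD_FAST c → push 1. Stack: [1]
LOAD_CONST → push 4. Stack: [1, 4]
BINARY_OP << → 1 << 4 = 16. Stack: [16]
STORE_FAST k → k=16. Stack: []
LOAD_FAST k → push 16. Stack: [16]
RETURN_VALUE → return 16.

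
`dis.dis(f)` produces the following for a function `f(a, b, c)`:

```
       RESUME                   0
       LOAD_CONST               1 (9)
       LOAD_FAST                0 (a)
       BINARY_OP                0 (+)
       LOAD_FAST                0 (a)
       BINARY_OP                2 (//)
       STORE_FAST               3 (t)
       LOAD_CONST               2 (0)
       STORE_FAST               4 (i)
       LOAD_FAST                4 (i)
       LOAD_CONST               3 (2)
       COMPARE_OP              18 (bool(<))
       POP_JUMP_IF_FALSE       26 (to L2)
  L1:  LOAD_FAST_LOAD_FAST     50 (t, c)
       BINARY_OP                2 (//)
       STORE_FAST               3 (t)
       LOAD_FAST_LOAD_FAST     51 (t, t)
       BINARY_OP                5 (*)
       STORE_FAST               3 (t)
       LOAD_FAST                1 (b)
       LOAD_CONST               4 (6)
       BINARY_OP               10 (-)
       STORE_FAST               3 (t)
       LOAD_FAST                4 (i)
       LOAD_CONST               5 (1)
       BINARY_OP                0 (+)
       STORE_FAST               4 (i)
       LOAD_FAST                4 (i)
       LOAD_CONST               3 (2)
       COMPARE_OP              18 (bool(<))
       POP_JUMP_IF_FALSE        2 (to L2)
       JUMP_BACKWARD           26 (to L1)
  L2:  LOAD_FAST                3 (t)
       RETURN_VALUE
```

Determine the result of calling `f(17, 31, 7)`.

LOAD_CONST → push 9. Stack: [9]
LOAD_FAST a → push 17. Stack: [9, 17]
BINARY_OP + → 9 + 17 = 26. Stack: [26]
LOAD_FAST a → push 17. Stack: [26, 17]
BINARY_OP // → 26 // 17 = 1. Stack: [1]
STORE_FAST t → t=1. Stack: []
LOAD_CONST → push 0. Stack: [0]
STORE_FAST i → i=0. Stack: []
LOAD_FAST i → push 0. Stack: [0]
LOAD_CONST → push 2. Stack: [0, 2]
COMPARE_OP bool(<) → 0 vs 2 = True. Stack: [True]
POP_JUMP_IF_FALSE → pop True; no jump. Stack: []
LOAD_FAST_LOAD_FAST t,c → push 1,7. Stack: [1, 7]
BINARY_OP // → 1 // 7 = 0. Stack: [0]
STORE_FAST t → t=0. Stack: []
LOAD_FAST_LOAD_FAST t,t → push 0,0. Stack: [0, 0]
BINARY_OP * → 0 * 0 = 0. Stack: [0]
STORE_FAST t → t=0. Stack: []
LOAD_FAST b → push 31. Stack: [31]
LOAD_CONST → push 6. Stack: [31, 6]
BINARY_OP - → 31 - 6 = 25. Stack: [25]
STORE_FAST t → t=25. Stack: []
LOAD_FAST i → push 0. Stack: [0]
LOAD_CONST → push 1. Stack: [0, 1]
BINARY_OP + → 0 + 1 = 1. Stack: [1]
STORE_FAST i → i=1. Stack: []
LOAD_FAST i → push 1. Stack: [1]
LOAD_CONST → push 2. Stack: [1, 2]
COMPARE_OP bool(<) → 1 vs 2 = True. Stack: [True]
POP_JUMP_IF_FALSE → pop True; no jump. Stack: []
LOAD_FAST_LOAD_FAST t,c → push 25,7. Stack: [25, 7]
BINARY_OP // → 25 // 7 = 3. Stack: [3]
STORE_FAST t → t=3. Stack: []
LOAD_FAST_LOAD_FAST t,t → push 3,3. Stack: [3, 3]
BINARY_OP * → 3 * 3 = 9. Stack: [9]
STORE_FAST t → t=9. Stack: []
LOAD_FAST b → push 31. Stack: [31]
LOAD_CONST → push 6. Stack: [31, 6]
BINARY_OP - → 31 - 6 = 25. Stack: [25]
STORE_FAST t → t=25. Stack: []
LOAD_FAST i → push 1. Stack: [1]
LOAD_CONST → push 1. Stack: [1, 1]
BINARY_OP + → 1 + 1 = 2. Stack: [2]
STORE_FAST i → i=2. Stack: []
LOAD_FAST i → push 2. Stack: [2]
LOAD_CONST → push 2. Stack: [2, 2]
COMPARE_OP bool(<) → 2 vs 2 = False. Stack: [False]
POP_JUMP_IF_FALSE → pop False; jump. Stack: []
LOAD_FAST t → push 25. Stack: [25]
RETURN_VALUE → return 25.

25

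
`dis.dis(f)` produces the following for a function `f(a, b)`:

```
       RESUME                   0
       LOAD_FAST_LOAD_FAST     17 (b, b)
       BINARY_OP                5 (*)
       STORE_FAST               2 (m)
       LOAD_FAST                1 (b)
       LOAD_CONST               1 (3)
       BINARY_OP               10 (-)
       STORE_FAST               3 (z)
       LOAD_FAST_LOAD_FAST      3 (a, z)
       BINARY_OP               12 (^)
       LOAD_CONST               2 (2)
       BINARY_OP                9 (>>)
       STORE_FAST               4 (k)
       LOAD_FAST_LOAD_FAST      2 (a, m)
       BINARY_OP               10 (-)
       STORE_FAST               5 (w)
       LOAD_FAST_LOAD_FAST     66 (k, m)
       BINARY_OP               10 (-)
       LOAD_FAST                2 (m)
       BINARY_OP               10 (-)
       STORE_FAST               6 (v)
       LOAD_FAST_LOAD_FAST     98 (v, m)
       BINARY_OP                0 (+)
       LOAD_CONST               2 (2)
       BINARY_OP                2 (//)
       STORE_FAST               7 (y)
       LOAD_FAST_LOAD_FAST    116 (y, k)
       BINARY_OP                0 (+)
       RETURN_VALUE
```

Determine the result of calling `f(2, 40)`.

LOAD_FAST_LOAD_FAST b,b → push 40,40. Stack: [40, 40]
BINARY_OP * → 40 * 40 = 1600. Stack: [1600]
STORE_FAST m → m=1600. Stack: []
LOAD_FAST b → push 40. Stack: [40]
LOAD_CONST → push 3. Stack: [40, 3]
BINARY_OP - → 40 - 3 = 37. Stack: [37]
STORE_FAST z → z=37. Stack: []
LOAD_FAST_LOAD_FAST a,z → push 2,37. Stack: [2, 37]
BINARY_OP ^ → 2 ^ 37 = 39. Stack: [39]
LOAD_CONST → push 2. Stack: [39, 2]
BINARY_OP >> → 39 >> 2 = 9. Stack: [9]
STORE_FAST k → k=9. Stack: []
LOAD_FAST_LOAD_FAST a,m → push 2,1600. Stack: [2, 1600]
BINARY_OP - → 2 - 1600 = -1598. Stack: [-1598]
STORE_FAST w → w=-1598. Stack: []
LOAD_FAST_LOAD_FAST k,m → push 9,1600. Stack: [9, 1600]
BINARY_OP - → 9 - 1600 = -1591. Stack: [-1591]
LOAD_FAST m → push 1600. Stack: [-1591, 1600]
BINARY_OP - → -1591 - 1600 = -3191. Stack: [-3191]
STORE_FAST v → v=-3191. Stack: []
LOAD_FAST_LOAD_FAST v,m → push -3191,1600. Stack: [-3191, 1600]
BINARY_OP + → -3191 + 1600 = -1591. Stack: [-1591]
LOAD_CONST → push 2. Stack: [-1591, 2]
BINARY_OP // → -1591 // 2 = -796. Stack: [-796]
STORE_FAST y → y=-796. Stack: []
LOAD_FAST_LOAD_FAST y,k → push -796,9. Stack: [-796, 9]
BINARY_OP + → -796 + 9 = -787. Stack: [-787]
RETURN_VALUE → return -787.

-787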